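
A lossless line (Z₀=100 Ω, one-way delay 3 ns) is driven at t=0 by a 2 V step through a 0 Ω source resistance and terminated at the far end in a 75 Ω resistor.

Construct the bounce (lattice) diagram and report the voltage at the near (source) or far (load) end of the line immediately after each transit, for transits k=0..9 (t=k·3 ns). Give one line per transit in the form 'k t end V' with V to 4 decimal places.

0 0 source 2.0000
1 3 load 1.7143
2 6 source 2.0000
3 9 load 1.9592
4 12 source 2.0000
5 15 load 1.9942
6 18 source 2.0000
7 21 load 1.9992
8 24 source 2.0000
9 27 load 1.9999

Γ_L=-0.142857, Γ_S=-1.000000; launch V₁=2·100/100=2.000000
k=0 src: V=2.0000
k=1 load: inc=2.000000, refl=2.000000·-0.142857=-0.2857; V=0.000000+2.000000+-0.285714=1.7143
k=2 src: inc=-0.285714, refl=-0.285714·-1.000000=0.2857; V=2.000000+-0.285714+0.285714=2.0000
k=3 load: inc=0.285714, refl=0.285714·-0.142857=-0.0408; V=1.714286+0.285714+-0.040816=1.9592
k=4 src: inc=-0.040816, refl=-0.040816·-1.000000=0.0408; V=2.000000+-0.040816+0.040816=2.0000
k=5 load: inc=0.040816, refl=0.040816·-0.142857=-0.0058; V=1.959184+0.040816+-0.005831=1.9942
k=6 src: inc=-0.005831, refl=-0.005831·-1.000000=0.0058; V=2.000000+-0.005831+0.005831=2.0000
k=7 load: inc=0.005831, refl=0.005831·-0.142857=-0.0008; V=1.994169+0.005831+-0.000833=1.9992
k=8 src: inc=-0.000833, refl=-0.000833·-1.000000=0.0008; V=2.000000+-0.000833+0.000833=2.0000
k=9 load: inc=0.000833, refl=0.000833·-0.142857=-0.0001; V=1.999167+0.000833+-0.000119=1.9999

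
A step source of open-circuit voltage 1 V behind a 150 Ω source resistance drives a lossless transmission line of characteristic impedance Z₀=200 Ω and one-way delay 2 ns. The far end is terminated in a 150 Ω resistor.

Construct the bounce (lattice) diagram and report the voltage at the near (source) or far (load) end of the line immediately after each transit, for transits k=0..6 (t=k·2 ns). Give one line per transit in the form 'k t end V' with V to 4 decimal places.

0 0 source 0.5714
1 2 load 0.4898
2 4 source 0.5015
3 6 load 0.4998
4 8 source 0.5000
5 10 load 0.5000
6 12 source 0.5000

Γ_L=-0.142857, Γ_S=-0.142857; launch V₁=1·200/350=0.571429
k=0 src: V=0.5714
k=1 load: inc=0.571429, refl=0.571429·-0.142857=-0.0816; V=0.000000+0.571429+-0.081633=0.4898
k=2 src: inc=-0.081633, refl=-0.081633·-0.142857=0.0117; V=0.571429+-0.081633+0.011662=0.5015
k=3 load: inc=0.011662, refl=0.011662·-0.142857=-0.0017; V=0.489796+0.011662+-0.001666=0.4998
k=4 src: inc=-0.001666, refl=-0.001666·-0.142857=0.0002; V=0.501458+-0.001666+0.000238=0.5000
k=5 load: inc=0.000238, refl=0.000238·-0.142857=-0.0000; V=0.499792+0.000238+-0.000034=0.5000
k=6 src: inc=-0.000034, refl=-0.000034·-0.142857=0.0000; V=0.500030+-0.000034+0.000005=0.5000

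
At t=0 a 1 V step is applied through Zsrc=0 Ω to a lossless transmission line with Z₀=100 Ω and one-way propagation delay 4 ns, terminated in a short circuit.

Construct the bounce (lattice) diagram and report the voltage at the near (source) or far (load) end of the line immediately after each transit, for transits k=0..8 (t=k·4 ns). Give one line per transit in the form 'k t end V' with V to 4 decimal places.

0 0 source 1.0000
1 4 load 0.0000
2 8 source 1.0000
3 12 load 0.0000
4 16 source 1.0000
5 20 load 0.0000
6 24 source 1.0000
7 28 load 0.0000
8 32 source 1.0000

Γ_L=-1.000000, Γ_S=-1.000000; launch V₁=1·100/100=1.000000
k=0 src: V=1.0000
k=1 load: inc=1.000000, refl=1.000000·-1.000000=-1.0000; V=0.000000+1.000000+-1.000000=0.0000
k=2 src: inc=-1.000000, refl=-1.000000·-1.000000=1.0000; V=1.000000+-1.000000+1.000000=1.0000
k=3 load: inc=1.000000, refl=1.000000·-1.000000=-1.0000; V=0.000000+1.000000+-1.000000=0.0000
k=4 src: inc=-1.000000, refl=-1.000000·-1.000000=1.0000; V=1.000000+-1.000000+1.000000=1.0000
k=5 load: inc=1.000000, refl=1.000000·-1.000000=-1.0000; V=0.000000+1.000000+-1.000000=0.0000
k=6 src: inc=-1.000000, refl=-1.000000·-1.000000=1.0000; V=1.000000+-1.000000+1.000000=1.0000
k=7 load: inc=1.000000, refl=1.000000·-1.000000=-1.0000; V=0.000000+1.000000+-1.000000=0.0000
k=8 src: inc=-1.000000, refl=-1.000000·-1.000000=1.0000; V=1.000000+-1.000000+1.000000=1.0000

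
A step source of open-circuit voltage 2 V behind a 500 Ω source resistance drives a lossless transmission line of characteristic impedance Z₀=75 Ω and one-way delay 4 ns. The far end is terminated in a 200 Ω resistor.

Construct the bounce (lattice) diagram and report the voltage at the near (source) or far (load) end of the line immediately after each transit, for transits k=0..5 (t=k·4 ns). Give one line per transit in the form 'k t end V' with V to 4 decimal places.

0 0 source 0.2609
1 4 load 0.3794
2 8 source 0.4671
3 12 load 0.5069
4 16 source 0.5364
5 20 load 0.5498

Γ_L=0.454545, Γ_S=0.739130; launch V₁=2·75/575=0.260870
k=0 src: V=0.2609
k=1 load: inc=0.260870, refl=0.260870·0.454545=0.1186; V=0.000000+0.260870+0.118577=0.3794
k=2 src: inc=0.118577, refl=0.118577·0.739130=0.0876; V=0.260870+0.118577+0.087644=0.4671
k=3 load: inc=0.087644, refl=0.087644·0.454545=0.0398; V=0.379447+0.087644+0.039838=0.5069
k=4 src: inc=0.039838, refl=0.039838·0.739130=0.0294; V=0.467091+0.039838+0.029446=0.5364
k=5 load: inc=0.029446, refl=0.029446·0.454545=0.0134; V=0.506929+0.029446+0.013384=0.5498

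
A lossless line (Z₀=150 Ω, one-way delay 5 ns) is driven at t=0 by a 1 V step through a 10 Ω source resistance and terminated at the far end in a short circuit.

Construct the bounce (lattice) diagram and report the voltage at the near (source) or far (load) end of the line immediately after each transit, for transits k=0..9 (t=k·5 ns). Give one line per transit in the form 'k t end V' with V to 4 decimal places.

Γ_L=-1.000000, Γ_S=-0.875000; launch V₁=1·150/160=0.937500
k=0 src: V=0.9375
k=1 load: inc=0.937500, refl=0.937500·-1.000000=-0.9375; V=0.000000+0.937500+-0.937500=0.0000
k=2 src: inc=-0.937500, refl=-0.937500·-0.875000=0.8203; V=0.937500+-0.937500+0.820312=0.8203
k=3 load: inc=0.820312, refl=0.820312·-1.000000=-0.8203; V=0.000000+0.820312+-0.820312=0.0000
k=4 src: inc=-0.820312, refl=-0.820312·-0.875000=0.7178; V=0.820312+-0.820312+0.717773=0.7178
k=5 load: inc=0.717773, refl=0.717773·-1.000000=-0.7178; V=0.000000+0.717773+-0.717773=0.0000
k=6 src: inc=-0.717773, refl=-0.717773·-0.875000=0.6281; V=0.717773+-0.717773+0.628052=0.6281
k=7 load: inc=0.628052, refl=0.628052·-1.000000=-0.6281; V=0.000000+0.628052+-0.628052=0.0000
k=8 src: inc=-0.628052, refl=-0.628052·-0.875000=0.5495; V=0.628052+-0.628052+0.549545=0.5495
k=9 load: inc=0.549545, refl=0.549545·-1.000000=-0.5495; V=0.000000+0.549545+-0.549545=0.0000

0 0 source 0.9375
1 5 load 0.0000
2 10 source 0.8203
3 15 load 0.0000
4 20 source 0.7178
5 25 load 0.0000
6 30 source 0.6281
7 35 load 0.0000
8 40 source 0.5495
9 45 load 0.0000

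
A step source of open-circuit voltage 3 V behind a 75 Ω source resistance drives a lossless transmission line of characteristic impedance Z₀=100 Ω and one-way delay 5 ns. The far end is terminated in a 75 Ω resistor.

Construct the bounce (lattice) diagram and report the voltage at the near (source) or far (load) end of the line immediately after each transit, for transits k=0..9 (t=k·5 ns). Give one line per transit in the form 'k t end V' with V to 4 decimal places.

0 0 source 1.7143
1 5 load 1.4694
2 10 source 1.5044
3 15 load 1.4994
4 20 source 1.5001
5 25 load 1.5000
6 30 source 1.5000
7 35 load 1.5000
8 40 source 1.5000
9 45 load 1.5000

Γ_L=-0.142857, Γ_S=-0.142857; launch V₁=3·100/175=1.714286
k=0 src: V=1.7143
k=1 load: inc=1.714286, refl=1.714286·-0.142857=-0.2449; V=0.000000+1.714286+-0.244898=1.4694
k=2 src: inc=-0.244898, refl=-0.244898·-0.142857=0.0350; V=1.714286+-0.244898+0.034985=1.5044
k=3 load: inc=0.034985, refl=0.034985·-0.142857=-0.0050; V=1.469388+0.034985+-0.004998=1.4994
k=4 src: inc=-0.004998, refl=-0.004998·-0.142857=0.0007; V=1.504373+-0.004998+0.000714=1.5001
k=5 load: inc=0.000714, refl=0.000714·-0.142857=-0.0001; V=1.499375+0.000714+-0.000102=1.5000
k=6 src: inc=-0.000102, refl=-0.000102·-0.142857=0.0000; V=1.500089+-0.000102+0.000015=1.5000
k=7 load: inc=0.000015, refl=0.000015·-0.142857=-0.0000; V=1.499987+0.000015+-0.000002=1.5000
k=8 src: inc=-0.000002, refl=-0.000002·-0.142857=0.0000; V=1.500002+-0.000002+0.000000=1.5000
k=9 load: inc=0.000000, refl=0.000000·-0.142857=-0.0000; V=1.500000+0.000000+-0.000000=1.5000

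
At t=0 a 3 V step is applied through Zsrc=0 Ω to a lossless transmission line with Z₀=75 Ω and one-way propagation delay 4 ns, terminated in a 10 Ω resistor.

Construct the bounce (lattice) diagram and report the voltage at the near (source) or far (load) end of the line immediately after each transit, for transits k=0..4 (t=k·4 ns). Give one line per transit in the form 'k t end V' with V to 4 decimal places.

0 0 source 3.0000
1 4 load 0.7059
2 8 source 3.0000
3 12 load 1.2457
4 16 source 3.0000

Γ_L=-0.764706, Γ_S=-1.000000; launch V₁=3·75/75=3.000000
k=0 src: V=3.0000
k=1 load: inc=3.000000, refl=3.000000·-0.764706=-2.2941; V=0.000000+3.000000+-2.294118=0.7059
k=2 src: inc=-2.294118, refl=-2.294118·-1.000000=2.2941; V=3.000000+-2.294118+2.294118=3.0000
k=3 load: inc=2.294118, refl=2.294118·-0.764706=-1.7543; V=0.705882+2.294118+-1.754325=1.2457
k=4 src: inc=-1.754325, refl=-1.754325·-1.000000=1.7543; V=3.000000+-1.754325+1.754325=3.0000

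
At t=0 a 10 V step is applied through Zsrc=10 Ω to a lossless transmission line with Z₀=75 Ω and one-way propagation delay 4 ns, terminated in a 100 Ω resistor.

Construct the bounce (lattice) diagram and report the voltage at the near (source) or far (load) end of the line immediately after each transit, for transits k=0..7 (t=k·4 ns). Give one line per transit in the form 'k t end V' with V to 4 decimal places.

Γ_L=0.142857, Γ_S=-0.764706; launch V₁=10·75/85=8.823529
k=0 src: V=8.8235
k=1 load: inc=8.823529, refl=8.823529·0.142857=1.2605; V=0.000000+8.823529+1.260504=10.0840
k=2 src: inc=1.260504, refl=1.260504·-0.764706=-0.9639; V=8.823529+1.260504+-0.963915=9.1201
k=3 load: inc=-0.963915, refl=-0.963915·0.142857=-0.1377; V=10.084034+-0.963915+-0.137702=8.9824
k=4 src: inc=-0.137702, refl=-0.137702·-0.764706=0.1053; V=9.120119+-0.137702+0.105302=9.0877
k=5 load: inc=0.105302, refl=0.105302·0.142857=0.0150; V=8.982416+0.105302+0.015043=9.1028
k=6 src: inc=0.015043, refl=0.015043·-0.764706=-0.0115; V=9.087718+0.015043+-0.011504=9.0913
k=7 load: inc=-0.011504, refl=-0.011504·0.142857=-0.0016; V=9.102761+-0.011504+-0.001643=9.0896

0 0 source 8.8235
1 4 load 10.0840
2 8 source 9.1201
3 12 load 8.9824
4 16 source 9.0877
5 20 load 9.1028
6 24 source 9.0913
7 28 load 9.0896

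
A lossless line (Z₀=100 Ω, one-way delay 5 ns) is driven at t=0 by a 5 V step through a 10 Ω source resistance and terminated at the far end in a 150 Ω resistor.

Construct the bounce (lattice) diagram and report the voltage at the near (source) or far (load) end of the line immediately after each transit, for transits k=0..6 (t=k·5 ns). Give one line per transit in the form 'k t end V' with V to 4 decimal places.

Γ_L=0.200000, Γ_S=-0.818182; launch V₁=5·100/110=4.545455
k=0 src: V=4.5455
k=1 load: inc=4.545455, refl=4.545455·0.200000=0.9091; V=0.000000+4.545455+0.909091=5.4545
k=2 src: inc=0.909091, refl=0.909091·-0.818182=-0.7438; V=4.545455+0.909091+-0.743802=4.7107
k=3 load: inc=-0.743802, refl=-0.743802·0.200000=-0.1488; V=5.454545+-0.743802+-0.148760=4.5620
k=4 src: inc=-0.148760, refl=-0.148760·-0.818182=0.1217; V=4.710744+-0.148760+0.121713=4.6837
k=5 load: inc=0.121713, refl=0.121713·0.200000=0.0243; V=4.561983+0.121713+0.024343=4.7080
k=6 src: inc=0.024343, refl=0.024343·-0.818182=-0.0199; V=4.683696+0.024343+-0.019917=4.6881

0 0 source 4.5455
1 5 load 5.4545
2 10 source 4.7107
3 15 load 4.5620
4 20 source 4.6837
5 25 load 4.7080
6 30 source 4.6881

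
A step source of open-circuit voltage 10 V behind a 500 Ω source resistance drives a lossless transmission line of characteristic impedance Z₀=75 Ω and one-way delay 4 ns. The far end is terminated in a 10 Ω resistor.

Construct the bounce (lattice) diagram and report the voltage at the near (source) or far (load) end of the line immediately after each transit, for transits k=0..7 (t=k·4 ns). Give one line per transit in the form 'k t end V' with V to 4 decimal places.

Γ_L=-0.764706, Γ_S=0.739130; launch V₁=10·75/575=1.304348
k=0 src: V=1.3043
k=1 load: inc=1.304348, refl=1.304348·-0.764706=-0.9974; V=0.000000+1.304348+-0.997442=0.3069
k=2 src: inc=-0.997442, refl=-0.997442·0.739130=-0.7372; V=1.304348+-0.997442+-0.737240=-0.4303
k=3 load: inc=-0.737240, refl=-0.737240·-0.764706=0.5638; V=0.306905+-0.737240+0.563772=0.1334
k=4 src: inc=0.563772, refl=0.563772·0.739130=0.4167; V=-0.430335+0.563772+0.416701=0.5501
k=5 load: inc=0.416701, refl=0.416701·-0.764706=-0.3187; V=0.133437+0.416701+-0.318654=0.2315
k=6 src: inc=-0.318654, refl=-0.318654·0.739130=-0.2355; V=0.550138+-0.318654+-0.235527=-0.0040
k=7 load: inc=-0.235527, refl=-0.235527·-0.764706=0.1801; V=0.231484+-0.235527+0.180109=0.1761

0 0 source 1.3043
1 4 load 0.3069
2 8 source -0.4303
3 12 load 0.1334
4 16 source 0.5501
5 20 load 0.2315
6 24 source -0.0040
7 28 load 0.1761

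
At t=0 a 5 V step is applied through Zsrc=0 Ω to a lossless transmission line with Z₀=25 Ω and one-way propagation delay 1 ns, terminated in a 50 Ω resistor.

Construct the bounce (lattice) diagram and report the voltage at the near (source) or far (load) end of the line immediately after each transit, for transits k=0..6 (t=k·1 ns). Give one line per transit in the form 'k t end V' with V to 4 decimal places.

0 0 source 5.0000
1 1 load 6.6667
2 2 source 5.0000
3 3 load 4.4444
4 4 source 5.0000
5 5 load 5.1852
6 6 source 5.0000

Γ_L=0.333333, Γ_S=-1.000000; launch V₁=5·25/25=5.000000
k=0 src: V=5.0000
k=1 load: inc=5.000000, refl=5.000000·0.333333=1.6667; V=0.000000+5.000000+1.666667=6.6667
k=2 src: inc=1.666667, refl=1.666667·-1.000000=-1.6667; V=5.000000+1.666667+-1.666667=5.0000
k=3 load: inc=-1.666667, refl=-1.666667·0.333333=-0.5556; V=6.666667+-1.666667+-0.555556=4.4444
k=4 src: inc=-0.555556, refl=-0.555556·-1.000000=0.5556; V=5.000000+-0.555556+0.555556=5.0000
k=5 load: inc=0.555556, refl=0.555556·0.333333=0.1852; V=4.444444+0.555556+0.185185=5.1852
k=6 src: inc=0.185185, refl=0.185185·-1.000000=-0.1852; V=5.000000+0.185185+-0.185185=5.0000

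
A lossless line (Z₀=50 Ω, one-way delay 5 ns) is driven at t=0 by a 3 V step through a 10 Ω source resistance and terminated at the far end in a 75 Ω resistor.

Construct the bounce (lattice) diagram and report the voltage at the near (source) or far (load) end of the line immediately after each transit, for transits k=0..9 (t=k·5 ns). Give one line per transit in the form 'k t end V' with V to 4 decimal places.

Γ_L=0.200000, Γ_S=-0.666667; launch V₁=3·50/60=2.500000
k=0 src: V=2.5000
k=1 load: inc=2.500000, refl=2.500000·0.200000=0.5000; V=0.000000+2.500000+0.500000=3.0000
k=2 src: inc=0.500000, refl=0.500000·-0.666667=-0.3333; V=2.500000+0.500000+-0.333333=2.6667
k=3 load: inc=-0.333333, refl=-0.333333·0.200000=-0.0667; V=3.000000+-0.333333+-0.066667=2.6000
k=4 src: inc=-0.066667, refl=-0.066667·-0.666667=0.0444; V=2.666667+-0.066667+0.044444=2.6444
k=5 load: inc=0.044444, refl=0.044444·0.200000=0.0089; V=2.600000+0.044444+0.008889=2.6533
k=6 src: inc=0.008889, refl=0.008889·-0.666667=-0.0059; V=2.644444+0.008889+-0.005926=2.6474
k=7 load: inc=-0.005926, refl=-0.005926·0.200000=-0.0012; V=2.653333+-0.005926+-0.001185=2.6462
k=8 src: inc=-0.001185, refl=-0.001185·-0.666667=0.0008; V=2.647407+-0.001185+0.000790=2.6470
k=9 load: inc=0.000790, refl=0.000790·0.200000=0.0002; V=2.646222+0.000790+0.000158=2.6472

0 0 source 2.5000
1 5 load 3.0000
2 10 source 2.6667
3 15 load 2.6000
4 20 source 2.6444
5 25 load 2.6533
6 30 source 2.6474
7 35 load 2.6462
8 40 source 2.6470
9 45 load 2.6472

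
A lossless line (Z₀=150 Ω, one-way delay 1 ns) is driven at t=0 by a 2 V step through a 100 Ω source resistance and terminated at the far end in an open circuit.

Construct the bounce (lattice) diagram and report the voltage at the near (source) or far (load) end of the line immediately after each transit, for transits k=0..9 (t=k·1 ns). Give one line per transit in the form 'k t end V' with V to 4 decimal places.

0 0 source 1.2000
1 1 load 2.4000
2 2 source 2.1600
3 3 load 1.9200
4 4 source 1.9680
5 5 load 2.0160
6 6 source 2.0064
7 7 load 1.9968
8 8 source 1.9987
9 9 load 2.0006

Γ_L=1.000000, Γ_S=-0.200000; launch V₁=2·150/250=1.200000
k=0 src: V=1.2000
k=1 load: inc=1.200000, refl=1.200000·1.000000=1.2000; V=0.000000+1.200000+1.200000=2.4000
k=2 src: inc=1.200000, refl=1.200000·-0.200000=-0.2400; V=1.200000+1.200000+-0.240000=2.1600
k=3 load: inc=-0.240000, refl=-0.240000·1.000000=-0.2400; V=2.400000+-0.240000+-0.240000=1.9200
k=4 src: inc=-0.240000, refl=-0.240000·-0.200000=0.0480; V=2.160000+-0.240000+0.048000=1.9680
k=5 load: inc=0.048000, refl=0.048000·1.000000=0.0480; V=1.920000+0.048000+0.048000=2.0160
k=6 src: inc=0.048000, refl=0.048000·-0.200000=-0.0096; V=1.968000+0.048000+-0.009600=2.0064
k=7 load: inc=-0.009600, refl=-0.009600·1.000000=-0.0096; V=2.016000+-0.009600+-0.009600=1.9968
k=8 src: inc=-0.009600, refl=-0.009600·-0.200000=0.0019; V=2.006400+-0.009600+0.001920=1.9987
k=9 load: inc=0.001920, refl=0.001920·1.000000=0.0019; V=1.996800+0.001920+0.001920=2.0006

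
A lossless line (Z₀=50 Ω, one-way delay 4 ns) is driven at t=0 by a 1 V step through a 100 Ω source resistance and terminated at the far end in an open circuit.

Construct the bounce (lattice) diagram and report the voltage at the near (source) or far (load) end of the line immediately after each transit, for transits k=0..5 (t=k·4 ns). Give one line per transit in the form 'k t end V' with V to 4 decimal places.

0 0 source 0.3333
1 4 load 0.6667
2 8 source 0.7778
3 12 load 0.8889
4 16 source 0.9259
5 20 load 0.9630

Γ_L=1.000000, Γ_S=0.333333; launch V₁=1·50/150=0.333333
k=0 src: V=0.3333
k=1 load: inc=0.333333, refl=0.333333·1.000000=0.3333; V=0.000000+0.333333+0.333333=0.6667
k=2 src: inc=0.333333, refl=0.333333·0.333333=0.1111; V=0.333333+0.333333+0.111111=0.7778
k=3 load: inc=0.111111, refl=0.111111·1.000000=0.1111; V=0.666667+0.111111+0.111111=0.8889
k=4 src: inc=0.111111, refl=0.111111·0.333333=0.0370; V=0.777778+0.111111+0.037037=0.9259
k=5 load: inc=0.037037, refl=0.037037·1.000000=0.0370; V=0.888889+0.037037+0.037037=0.9630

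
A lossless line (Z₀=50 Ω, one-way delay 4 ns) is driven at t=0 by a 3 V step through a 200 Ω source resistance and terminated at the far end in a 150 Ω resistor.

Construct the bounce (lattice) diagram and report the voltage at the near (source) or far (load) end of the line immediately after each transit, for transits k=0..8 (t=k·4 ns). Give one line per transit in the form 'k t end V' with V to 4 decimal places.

Γ_L=0.500000, Γ_S=0.600000; launch V₁=3·50/250=0.600000
k=0 src: V=0.6000
k=1 load: inc=0.600000, refl=0.600000·0.500000=0.3000; V=0.000000+0.600000+0.300000=0.9000
k=2 src: inc=0.300000, refl=0.300000·0.600000=0.1800; V=0.600000+0.300000+0.180000=1.0800
k=3 load: inc=0.180000, refl=0.180000·0.500000=0.0900; V=0.900000+0.180000+0.090000=1.1700
k=4 src: inc=0.090000, refl=0.090000·0.600000=0.0540; V=1.080000+0.090000+0.054000=1.2240
k=5 load: inc=0.054000, refl=0.054000·0.500000=0.0270; V=1.170000+0.054000+0.027000=1.2510
k=6 src: inc=0.027000, refl=0.027000·0.600000=0.0162; V=1.224000+0.027000+0.016200=1.2672
k=7 load: inc=0.016200, refl=0.016200·0.500000=0.0081; V=1.251000+0.016200+0.008100=1.2753
k=8 src: inc=0.008100, refl=0.008100·0.600000=0.0049; V=1.267200+0.008100+0.004860=1.2802

0 0 source 0.6000
1 4 load 0.9000
2 8 source 1.0800
3 12 load 1.1700
4 16 source 1.2240
5 20 load 1.2510
6 24 source 1.2672
7 28 load 1.2753
8 32 source 1.2802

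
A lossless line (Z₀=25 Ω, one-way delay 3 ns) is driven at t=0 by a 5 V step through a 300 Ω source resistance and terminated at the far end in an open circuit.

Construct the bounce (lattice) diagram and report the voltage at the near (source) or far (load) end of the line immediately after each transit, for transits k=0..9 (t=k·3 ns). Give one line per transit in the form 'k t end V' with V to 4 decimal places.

0 0 source 0.3846
1 3 load 0.7692
2 6 source 1.0947
3 9 load 1.4201
4 12 source 1.6955
5 15 load 1.9709
6 18 source 2.2039
7 21 load 2.4369
8 24 source 2.6341
9 27 load 2.8312

Γ_L=1.000000, Γ_S=0.846154; launch V₁=5·25/325=0.384615
k=0 src: V=0.3846
k=1 load: inc=0.384615, refl=0.384615·1.000000=0.3846; V=0.000000+0.384615+0.384615=0.7692
k=2 src: inc=0.384615, refl=0.384615·0.846154=0.3254; V=0.384615+0.384615+0.325444=1.0947
k=3 load: inc=0.325444, refl=0.325444·1.000000=0.3254; V=0.769231+0.325444+0.325444=1.4201
k=4 src: inc=0.325444, refl=0.325444·0.846154=0.2754; V=1.094675+0.325444+0.275376=1.6955
k=5 load: inc=0.275376, refl=0.275376·1.000000=0.2754; V=1.420118+0.275376+0.275376=1.9709
k=6 src: inc=0.275376, refl=0.275376·0.846154=0.2330; V=1.695494+0.275376+0.233010=2.2039
k=7 load: inc=0.233010, refl=0.233010·1.000000=0.2330; V=1.970869+0.233010+0.233010=2.4369
k=8 src: inc=0.233010, refl=0.233010·0.846154=0.1972; V=2.203879+0.233010+0.197162=2.6341
k=9 load: inc=0.197162, refl=0.197162·1.000000=0.1972; V=2.436889+0.197162+0.197162=2.8312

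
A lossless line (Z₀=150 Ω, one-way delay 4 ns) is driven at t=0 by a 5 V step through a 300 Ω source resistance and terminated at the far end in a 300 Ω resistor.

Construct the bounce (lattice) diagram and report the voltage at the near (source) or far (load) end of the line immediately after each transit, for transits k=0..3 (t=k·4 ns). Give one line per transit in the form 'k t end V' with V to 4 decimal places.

Γ_L=0.333333, Γ_S=0.333333; launch V₁=5·150/450=1.666667
k=0 src: V=1.6667
k=1 load: inc=1.666667, refl=1.666667·0.333333=0.5556; V=0.000000+1.666667+0.555556=2.2222
k=2 src: inc=0.555556, refl=0.555556·0.333333=0.1852; V=1.666667+0.555556+0.185185=2.4074
k=3 load: inc=0.185185, refl=0.185185·0.333333=0.0617; V=2.222222+0.185185+0.061728=2.4691

0 0 source 1.6667
1 4 load 2.2222
2 8 source 2.4074
3 12 load 2.4691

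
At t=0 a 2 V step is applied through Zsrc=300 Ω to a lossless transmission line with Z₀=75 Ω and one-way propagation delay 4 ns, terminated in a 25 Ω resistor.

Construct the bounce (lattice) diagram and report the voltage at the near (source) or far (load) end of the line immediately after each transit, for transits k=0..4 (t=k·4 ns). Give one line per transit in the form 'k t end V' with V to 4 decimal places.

Γ_L=-0.500000, Γ_S=0.600000; launch V₁=2·75/375=0.400000
k=0 src: V=0.4000
k=1 load: inc=0.400000, refl=0.400000·-0.500000=-0.2000; V=0.000000+0.400000+-0.200000=0.2000
k=2 src: inc=-0.200000, refl=-0.200000·0.600000=-0.1200; V=0.400000+-0.200000+-0.120000=0.0800
k=3 load: inc=-0.120000, refl=-0.120000·-0.500000=0.0600; V=0.200000+-0.120000+0.060000=0.1400
k=4 src: inc=0.060000, refl=0.060000·0.600000=0.0360; V=0.080000+0.060000+0.036000=0.1760

0 0 source 0.4000
1 4 load 0.2000
2 8 source 0.0800
3 12 load 0.1400
4 16 source 0.1760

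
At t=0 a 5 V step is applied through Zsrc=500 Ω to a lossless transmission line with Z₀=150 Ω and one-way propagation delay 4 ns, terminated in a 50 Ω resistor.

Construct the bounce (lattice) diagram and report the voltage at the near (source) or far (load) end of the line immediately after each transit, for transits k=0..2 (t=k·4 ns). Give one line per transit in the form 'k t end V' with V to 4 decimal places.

Γ_L=-0.500000, Γ_S=0.538462; launch V₁=5·150/650=1.153846
k=0 src: V=1.1538
k=1 load: inc=1.153846, refl=1.153846·-0.500000=-0.5769; V=0.000000+1.153846+-0.576923=0.5769
k=2 src: inc=-0.576923, refl=-0.576923·0.538462=-0.3107; V=1.153846+-0.576923+-0.310651=0.2663

0 0 source 1.1538
1 4 load 0.5769
2 8 source 0.2663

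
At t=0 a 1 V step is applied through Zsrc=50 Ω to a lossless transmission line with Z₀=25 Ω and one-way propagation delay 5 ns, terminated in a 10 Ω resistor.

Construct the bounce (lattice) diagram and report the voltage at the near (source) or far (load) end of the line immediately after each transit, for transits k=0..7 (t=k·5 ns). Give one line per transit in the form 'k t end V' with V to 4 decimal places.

0 0 source 0.3333
1 5 load 0.1905
2 10 source 0.1429
3 15 load 0.1633
4 20 source 0.1701
5 25 load 0.1672
6 30 source 0.1662
7 35 load 0.1666

Γ_L=-0.428571, Γ_S=0.333333; launch V₁=1·25/75=0.333333
k=0 src: V=0.3333
k=1 load: inc=0.333333, refl=0.333333·-0.428571=-0.1429; V=0.000000+0.333333+-0.142857=0.1905
k=2 src: inc=-0.142857, refl=-0.142857·0.333333=-0.0476; V=0.333333+-0.142857+-0.047619=0.1429
k=3 load: inc=-0.047619, refl=-0.047619·-0.428571=0.0204; V=0.190476+-0.047619+0.020408=0.1633
k=4 src: inc=0.020408, refl=0.020408·0.333333=0.0068; V=0.142857+0.020408+0.006803=0.1701
k=5 load: inc=0.006803, refl=0.006803·-0.428571=-0.0029; V=0.163265+0.006803+-0.002915=0.1672
k=6 src: inc=-0.002915, refl=-0.002915·0.333333=-0.0010; V=0.170068+-0.002915+-0.000972=0.1662
k=7 load: inc=-0.000972, refl=-0.000972·-0.428571=0.0004; V=0.167153+-0.000972+0.000416=0.1666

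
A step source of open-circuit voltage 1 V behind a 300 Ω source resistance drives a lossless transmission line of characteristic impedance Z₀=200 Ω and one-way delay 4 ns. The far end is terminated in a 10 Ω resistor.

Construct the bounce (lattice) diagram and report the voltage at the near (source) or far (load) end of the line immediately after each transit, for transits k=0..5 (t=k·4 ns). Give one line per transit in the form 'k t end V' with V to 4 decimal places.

0 0 source 0.4000
1 4 load 0.0381
2 8 source -0.0343
3 12 load 0.0312
4 16 source 0.0443
5 20 load 0.0324

Γ_L=-0.904762, Γ_S=0.200000; launch V₁=1·200/500=0.400000
k=0 src: V=0.4000
k=1 load: inc=0.400000, refl=0.400000·-0.904762=-0.3619; V=0.000000+0.400000+-0.361905=0.0381
k=2 src: inc=-0.361905, refl=-0.361905·0.200000=-0.0724; V=0.400000+-0.361905+-0.072381=-0.0343
k=3 load: inc=-0.072381, refl=-0.072381·-0.904762=0.0655; V=0.038095+-0.072381+0.065488=0.0312
k=4 src: inc=0.065488, refl=0.065488·0.200000=0.0131; V=-0.034286+0.065488+0.013098=0.0443
k=5 load: inc=0.013098, refl=0.013098·-0.904762=-0.0119; V=0.031202+0.013098+-0.011850=0.0324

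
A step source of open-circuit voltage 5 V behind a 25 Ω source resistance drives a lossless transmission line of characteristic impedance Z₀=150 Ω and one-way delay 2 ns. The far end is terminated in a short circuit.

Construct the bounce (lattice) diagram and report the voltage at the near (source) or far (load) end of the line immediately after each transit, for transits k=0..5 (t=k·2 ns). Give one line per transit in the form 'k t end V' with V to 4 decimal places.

Γ_L=-1.000000, Γ_S=-0.714286; launch V₁=5·150/175=4.285714
k=0 src: V=4.2857
k=1 load: inc=4.285714, refl=4.285714·-1.000000=-4.2857; V=0.000000+4.285714+-4.285714=0.0000
k=2 src: inc=-4.285714, refl=-4.285714·-0.714286=3.0612; V=4.285714+-4.285714+3.061224=3.0612
k=3 load: inc=3.061224, refl=3.061224·-1.000000=-3.0612; V=0.000000+3.061224+-3.061224=0.0000
k=4 src: inc=-3.061224, refl=-3.061224·-0.714286=2.1866; V=3.061224+-3.061224+2.186589=2.1866
k=5 load: inc=2.186589, refl=2.186589·-1.000000=-2.1866; V=0.000000+2.186589+-2.186589=0.0000

0 0 source 4.2857
1 2 load 0.0000
2 4 source 3.0612
3 6 load 0.0000
4 8 source 2.1866
5 10 load 0.0000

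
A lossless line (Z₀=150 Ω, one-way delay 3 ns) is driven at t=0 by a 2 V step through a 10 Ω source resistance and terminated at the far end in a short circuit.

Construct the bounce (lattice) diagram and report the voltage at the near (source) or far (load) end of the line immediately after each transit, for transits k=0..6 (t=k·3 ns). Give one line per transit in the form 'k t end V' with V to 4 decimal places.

0 0 source 1.8750
1 3 load 0.0000
2 6 source 1.6406
3 9 load 0.0000
4 12 source 1.4355
5 15 load 0.0000
6 18 source 1.2561

Γ_L=-1.000000, Γ_S=-0.875000; launch V₁=2·150/160=1.875000
k=0 src: V=1.8750
k=1 load: inc=1.875000, refl=1.875000·-1.000000=-1.8750; V=0.000000+1.875000+-1.875000=0.0000
k=2 src: inc=-1.875000, refl=-1.875000·-0.875000=1.6406; V=1.875000+-1.875000+1.640625=1.6406
k=3 load: inc=1.640625, refl=1.640625·-1.000000=-1.6406; V=0.000000+1.640625+-1.640625=0.0000
k=4 src: inc=-1.640625, refl=-1.640625·-0.875000=1.4355; V=1.640625+-1.640625+1.435547=1.4355
k=5 load: inc=1.435547, refl=1.435547·-1.000000=-1.4355; V=0.000000+1.435547+-1.435547=0.0000
k=6 src: inc=-1.435547, refl=-1.435547·-0.875000=1.2561; V=1.435547+-1.435547+1.256104=1.2561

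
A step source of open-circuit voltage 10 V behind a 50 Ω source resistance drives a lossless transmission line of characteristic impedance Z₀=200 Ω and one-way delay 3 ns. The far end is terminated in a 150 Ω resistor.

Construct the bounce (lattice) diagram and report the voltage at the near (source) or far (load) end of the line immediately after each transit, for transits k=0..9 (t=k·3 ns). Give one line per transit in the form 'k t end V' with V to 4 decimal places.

0 0 source 8.0000
1 3 load 6.8571
2 6 source 7.5429
3 9 load 7.4449
4 12 source 7.5037
5 15 load 7.4953
6 18 source 7.5003
7 21 load 7.4996
8 24 source 7.5000
9 27 load 7.5000

Γ_L=-0.142857, Γ_S=-0.600000; launch V₁=10·200/250=8.000000
k=0 src: V=8.0000
k=1 load: inc=8.000000, refl=8.000000·-0.142857=-1.1429; V=0.000000+8.000000+-1.142857=6.8571
k=2 src: inc=-1.142857, refl=-1.142857·-0.600000=0.6857; V=8.000000+-1.142857+0.685714=7.5429
k=3 load: inc=0.685714, refl=0.685714·-0.142857=-0.0980; V=6.857143+0.685714+-0.097959=7.4449
k=4 src: inc=-0.097959, refl=-0.097959·-0.600000=0.0588; V=7.542857+-0.097959+0.058776=7.5037
k=5 load: inc=0.058776, refl=0.058776·-0.142857=-0.0084; V=7.444898+0.058776+-0.008397=7.4953
k=6 src: inc=-0.008397, refl=-0.008397·-0.600000=0.0050; V=7.503673+-0.008397+0.005038=7.5003
k=7 load: inc=0.005038, refl=0.005038·-0.142857=-0.0007; V=7.495277+0.005038+-0.000720=7.4996
k=8 src: inc=-0.000720, refl=-0.000720·-0.600000=0.0004; V=7.500315+-0.000720+0.000432=7.5000
k=9 load: inc=0.000432, refl=0.000432·-0.142857=-0.0001; V=7.499595+0.000432+-0.000062=7.5000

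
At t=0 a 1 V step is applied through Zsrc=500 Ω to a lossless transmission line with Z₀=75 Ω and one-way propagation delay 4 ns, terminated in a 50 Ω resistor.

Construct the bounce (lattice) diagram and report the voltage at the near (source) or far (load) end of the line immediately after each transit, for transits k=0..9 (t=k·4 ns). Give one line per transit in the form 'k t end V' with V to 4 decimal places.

0 0 source 0.1304
1 4 load 0.1043
2 8 source 0.0851
3 12 load 0.0889
4 16 source 0.0918
5 20 load 0.0912
6 24 source 0.0908
7 28 load 0.0909
8 32 source 0.0909
9 36 load 0.0909

Γ_L=-0.200000, Γ_S=0.739130; launch V₁=1·75/575=0.130435
k=0 src: V=0.1304
k=1 load: inc=0.130435, refl=0.130435·-0.200000=-0.0261; V=0.000000+0.130435+-0.026087=0.1043
k=2 src: inc=-0.026087, refl=-0.026087·0.739130=-0.0193; V=0.130435+-0.026087+-0.019282=0.0851
k=3 load: inc=-0.019282, refl=-0.019282·-0.200000=0.0039; V=0.104348+-0.019282+0.003856=0.0889
k=4 src: inc=0.003856, refl=0.003856·0.739130=0.0029; V=0.085066+0.003856+0.002850=0.0918
k=5 load: inc=0.002850, refl=0.002850·-0.200000=-0.0006; V=0.088922+0.002850+-0.000570=0.0912
k=6 src: inc=-0.000570, refl=-0.000570·0.739130=-0.0004; V=0.091773+-0.000570+-0.000421=0.0908
k=7 load: inc=-0.000421, refl=-0.000421·-0.200000=0.0001; V=0.091203+-0.000421+0.000084=0.0909
k=8 src: inc=0.000084, refl=0.000084·0.739130=0.0001; V=0.090781+0.000084+0.000062=0.0909
k=9 load: inc=0.000062, refl=0.000062·-0.200000=-0.0000; V=0.090866+0.000062+-0.000012=0.0909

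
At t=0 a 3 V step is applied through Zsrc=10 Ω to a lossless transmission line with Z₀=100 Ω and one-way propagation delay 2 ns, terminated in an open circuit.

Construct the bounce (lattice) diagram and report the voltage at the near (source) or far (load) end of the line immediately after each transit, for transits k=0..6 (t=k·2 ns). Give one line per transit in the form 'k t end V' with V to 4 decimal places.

0 0 source 2.7273
1 2 load 5.4545
2 4 source 3.2231
3 6 load 0.9917
4 8 source 2.8174
5 10 load 4.6431
6 12 source 3.1494

Γ_L=1.000000, Γ_S=-0.818182; launch V₁=3·100/110=2.727273
k=0 src: V=2.7273
k=1 load: inc=2.727273, refl=2.727273·1.000000=2.7273; V=0.000000+2.727273+2.727273=5.4545
k=2 src: inc=2.727273, refl=2.727273·-0.818182=-2.2314; V=2.727273+2.727273+-2.231405=3.2231
k=3 load: inc=-2.231405, refl=-2.231405·1.000000=-2.2314; V=5.454545+-2.231405+-2.231405=0.9917
k=4 src: inc=-2.231405, refl=-2.231405·-0.818182=1.8257; V=3.223140+-2.231405+1.825695=2.8174
k=5 load: inc=1.825695, refl=1.825695·1.000000=1.8257; V=0.991736+1.825695+1.825695=4.6431
k=6 src: inc=1.825695, refl=1.825695·-0.818182=-1.4938; V=2.817431+1.825695+-1.493750=3.1494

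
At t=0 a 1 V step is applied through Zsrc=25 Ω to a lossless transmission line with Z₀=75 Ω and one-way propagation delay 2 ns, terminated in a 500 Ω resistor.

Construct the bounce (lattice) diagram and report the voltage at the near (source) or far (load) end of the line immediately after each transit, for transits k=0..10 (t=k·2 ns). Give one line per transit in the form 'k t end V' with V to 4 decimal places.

Γ_L=0.739130, Γ_S=-0.500000; launch V₁=1·75/100=0.750000
k=0 src: V=0.7500
k=1 load: inc=0.750000, refl=0.750000·0.739130=0.5543; V=0.000000+0.750000+0.554348=1.3043
k=2 src: inc=0.554348, refl=0.554348·-0.500000=-0.2772; V=0.750000+0.554348+-0.277174=1.0272
k=3 load: inc=-0.277174, refl=-0.277174·0.739130=-0.2049; V=1.304348+-0.277174+-0.204868=0.8223
k=4 src: inc=-0.204868, refl=-0.204868·-0.500000=0.1024; V=1.027174+-0.204868+0.102434=0.9247
k=5 load: inc=0.102434, refl=0.102434·0.739130=0.0757; V=0.822306+0.102434+0.075712=1.0005
k=6 src: inc=0.075712, refl=0.075712·-0.500000=-0.0379; V=0.924740+0.075712+-0.037856=0.9626
k=7 load: inc=-0.037856, refl=-0.037856·0.739130=-0.0280; V=1.000452+-0.037856+-0.027981=0.9346
k=8 src: inc=-0.027981, refl=-0.027981·-0.500000=0.0140; V=0.962596+-0.027981+0.013990=0.9486
k=9 load: inc=0.013990, refl=0.013990·0.739130=0.0103; V=0.934616+0.013990+0.010341=0.9589
k=10 src: inc=0.010341, refl=0.010341·-0.500000=-0.0052; V=0.948606+0.010341+-0.005170=0.9538

0 0 source 0.7500
1 2 load 1.3043
2 4 source 1.0272
3 6 load 0.8223
4 8 source 0.9247
5 10 load 1.0005
6 12 source 0.9626
7 14 load 0.9346
8 16 source 0.9486
9 18 load 0.9589
10 20 source 0.9538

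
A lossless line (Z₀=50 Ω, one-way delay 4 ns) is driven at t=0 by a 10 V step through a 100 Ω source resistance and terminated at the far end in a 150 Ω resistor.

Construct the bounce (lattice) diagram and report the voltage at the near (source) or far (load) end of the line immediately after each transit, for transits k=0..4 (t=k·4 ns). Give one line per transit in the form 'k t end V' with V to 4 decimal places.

0 0 source 3.3333
1 4 load 5.0000
2 8 source 5.5556
3 12 load 5.8333
4 16 source 5.9259

Γ_L=0.500000, Γ_S=0.333333; launch V₁=10·50/150=3.333333
k=0 src: V=3.3333
k=1 load: inc=3.333333, refl=3.333333·0.500000=1.6667; V=0.000000+3.333333+1.666667=5.0000
k=2 src: inc=1.666667, refl=1.666667·0.333333=0.5556; V=3.333333+1.666667+0.555556=5.5556
k=3 load: inc=0.555556, refl=0.555556·0.500000=0.2778; V=5.000000+0.555556+0.277778=5.8333
k=4 src: inc=0.277778, refl=0.277778·0.333333=0.0926; V=5.555556+0.277778+0.092593=5.9259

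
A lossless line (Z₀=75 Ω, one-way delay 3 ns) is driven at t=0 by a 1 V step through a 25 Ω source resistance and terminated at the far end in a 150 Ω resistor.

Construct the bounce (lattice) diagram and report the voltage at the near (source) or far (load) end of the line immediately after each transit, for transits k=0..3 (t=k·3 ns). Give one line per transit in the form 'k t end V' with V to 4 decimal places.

Γ_L=0.333333, Γ_S=-0.500000; launch V₁=1·75/100=0.750000
k=0 src: V=0.7500
k=1 load: inc=0.750000, refl=0.750000·0.333333=0.2500; V=0.000000+0.750000+0.250000=1.0000
k=2 src: inc=0.250000, refl=0.250000·-0.500000=-0.1250; V=0.750000+0.250000+-0.125000=0.8750
k=3 load: inc=-0.125000, refl=-0.125000·0.333333=-0.0417; V=1.000000+-0.125000+-0.041667=0.8333

0 0 source 0.7500
1 3 load 1.0000
2 6 source 0.8750
3 9 load 0.8333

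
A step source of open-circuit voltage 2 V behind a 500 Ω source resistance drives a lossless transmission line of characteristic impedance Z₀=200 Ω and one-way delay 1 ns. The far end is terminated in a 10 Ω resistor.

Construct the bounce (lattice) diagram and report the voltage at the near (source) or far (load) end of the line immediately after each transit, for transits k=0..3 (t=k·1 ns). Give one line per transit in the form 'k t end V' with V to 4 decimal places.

Γ_L=-0.904762, Γ_S=0.428571; launch V₁=2·200/700=0.571429
k=0 src: V=0.5714
k=1 load: inc=0.571429, refl=0.571429·-0.904762=-0.5170; V=0.000000+0.571429+-0.517007=0.0544
k=2 src: inc=-0.517007, refl=-0.517007·0.428571=-0.2216; V=0.571429+-0.517007+-0.221574=-0.1672
k=3 load: inc=-0.221574, refl=-0.221574·-0.904762=0.2005; V=0.054422+-0.221574+0.200472=0.0333

0 0 source 0.5714
1 1 load 0.0544
2 2 source -0.1672
3 3 load 0.0333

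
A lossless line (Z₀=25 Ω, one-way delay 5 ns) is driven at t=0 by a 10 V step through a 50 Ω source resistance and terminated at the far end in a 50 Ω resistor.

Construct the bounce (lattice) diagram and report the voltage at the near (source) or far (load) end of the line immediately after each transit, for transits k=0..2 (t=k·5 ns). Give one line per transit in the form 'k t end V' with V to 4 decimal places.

Γ_L=0.333333, Γ_S=0.333333; launch V₁=10·25/75=3.333333
k=0 src: V=3.3333
k=1 load: inc=3.333333, refl=3.333333·0.333333=1.1111; V=0.000000+3.333333+1.111111=4.4444
k=2 src: inc=1.111111, refl=1.111111·0.333333=0.3704; V=3.333333+1.111111+0.370370=4.8148

0 0 source 3.3333
1 5 load 4.4444
2 10 source 4.8148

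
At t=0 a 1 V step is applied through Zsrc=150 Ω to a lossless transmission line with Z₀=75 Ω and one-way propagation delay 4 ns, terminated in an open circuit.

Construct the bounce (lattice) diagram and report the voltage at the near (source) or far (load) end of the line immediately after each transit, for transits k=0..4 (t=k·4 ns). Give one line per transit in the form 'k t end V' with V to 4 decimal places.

Γ_L=1.000000, Γ_S=0.333333; launch V₁=1·75/225=0.333333
k=0 src: V=0.3333
k=1 load: inc=0.333333, refl=0.333333·1.000000=0.3333; V=0.000000+0.333333+0.333333=0.6667
k=2 src: inc=0.333333, refl=0.333333·0.333333=0.1111; V=0.333333+0.333333+0.111111=0.7778
k=3 load: inc=0.111111, refl=0.111111·1.000000=0.1111; V=0.666667+0.111111+0.111111=0.8889
k=4 src: inc=0.111111, refl=0.111111·0.333333=0.0370; V=0.777778+0.111111+0.037037=0.9259

0 0 source 0.3333
1 4 load 0.6667
2 8 source 0.7778
3 12 load 0.8889
4 16 source 0.9259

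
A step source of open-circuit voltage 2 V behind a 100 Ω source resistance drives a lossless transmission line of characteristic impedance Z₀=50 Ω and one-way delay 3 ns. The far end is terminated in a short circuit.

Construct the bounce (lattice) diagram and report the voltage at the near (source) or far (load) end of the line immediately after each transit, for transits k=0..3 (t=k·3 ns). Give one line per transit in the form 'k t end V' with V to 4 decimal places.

Γ_L=-1.000000, Γ_S=0.333333; launch V₁=2·50/150=0.666667
k=0 src: V=0.6667
k=1 load: inc=0.666667, refl=0.666667·-1.000000=-0.6667; V=0.000000+0.666667+-0.666667=0.0000
k=2 src: inc=-0.666667, refl=-0.666667·0.333333=-0.2222; V=0.666667+-0.666667+-0.222222=-0.2222
k=3 load: inc=-0.222222, refl=-0.222222·-1.000000=0.2222; V=0.000000+-0.222222+0.222222=0.0000

0 0 source 0.6667
1 3 load 0.0000
2 6 source -0.2222
3 9 load 0.0000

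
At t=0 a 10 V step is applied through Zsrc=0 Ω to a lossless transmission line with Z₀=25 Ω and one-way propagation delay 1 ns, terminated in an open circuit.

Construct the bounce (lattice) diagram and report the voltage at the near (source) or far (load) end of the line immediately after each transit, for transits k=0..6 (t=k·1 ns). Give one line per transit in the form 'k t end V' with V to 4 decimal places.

0 0 source 10.0000
1 1 load 20.0000
2 2 source 10.0000
3 3 load 0.0000
4 4 source 10.0000
5 5 load 20.0000
6 6 source 10.0000

Γ_L=1.000000, Γ_S=-1.000000; launch V₁=10·25/25=10.000000
k=0 src: V=10.0000
k=1 load: inc=10.000000, refl=10.000000·1.000000=10.0000; V=0.000000+10.000000+10.000000=20.0000
k=2 src: inc=10.000000, refl=10.000000·-1.000000=-10.0000; V=10.000000+10.000000+-10.000000=10.0000
k=3 load: inc=-10.000000, refl=-10.000000·1.000000=-10.0000; V=20.000000+-10.000000+-10.000000=0.0000
k=4 src: inc=-10.000000, refl=-10.000000·-1.000000=10.0000; V=10.000000+-10.000000+10.000000=10.0000
k=5 load: inc=10.000000, refl=10.000000·1.000000=10.0000; V=0.000000+10.000000+10.000000=20.0000
k=6 src: inc=10.000000, refl=10.000000·-1.000000=-10.0000; V=10.000000+10.000000+-10.000000=10.0000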